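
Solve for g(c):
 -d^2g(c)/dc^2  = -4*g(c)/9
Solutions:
 g(c) = C1*exp(-2*c/3) + C2*exp(2*c/3)


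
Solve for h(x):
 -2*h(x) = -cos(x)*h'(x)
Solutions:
 h(x) = C1*(sin(x) + 1)/(sin(x) - 1)


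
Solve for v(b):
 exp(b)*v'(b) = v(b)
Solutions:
 v(b) = C1*exp(-exp(-b))


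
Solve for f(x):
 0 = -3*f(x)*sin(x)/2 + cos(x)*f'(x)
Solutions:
 f(x) = C1/cos(x)^(3/2)


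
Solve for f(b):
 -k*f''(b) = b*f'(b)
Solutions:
 f(b) = C1 + C2*sqrt(k)*erf(sqrt(2)*b*sqrt(1/k)/2)


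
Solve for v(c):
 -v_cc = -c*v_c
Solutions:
 v(c) = C1 + C2*erfi(sqrt(2)*c/2)


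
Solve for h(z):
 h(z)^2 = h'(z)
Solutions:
 h(z) = -1/(C1 + z)


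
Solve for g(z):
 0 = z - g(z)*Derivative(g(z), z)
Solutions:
 g(z) = -sqrt(C1 + z^2)
 g(z) = sqrt(C1 + z^2)


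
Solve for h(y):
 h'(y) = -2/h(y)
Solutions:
 h(y) = -sqrt(C1 - 4*y)
 h(y) = sqrt(C1 - 4*y)


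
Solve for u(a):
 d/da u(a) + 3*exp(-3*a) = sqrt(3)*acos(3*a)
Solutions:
 u(a) = C1 + sqrt(3)*a*acos(3*a) - sqrt(3)*sqrt(1 - 9*a^2)/3 + exp(-3*a)


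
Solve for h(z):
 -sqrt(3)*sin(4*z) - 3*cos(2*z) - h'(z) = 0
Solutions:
 h(z) = C1 - 3*sin(2*z)/2 + sqrt(3)*cos(4*z)/4


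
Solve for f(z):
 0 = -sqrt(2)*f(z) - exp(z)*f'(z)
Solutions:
 f(z) = C1*exp(sqrt(2)*exp(-z))


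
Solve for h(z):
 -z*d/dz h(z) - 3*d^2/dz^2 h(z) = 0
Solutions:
 h(z) = C1 + C2*erf(sqrt(6)*z/6)


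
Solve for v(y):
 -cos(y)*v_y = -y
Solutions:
 v(y) = C1 + Integral(y/cos(y), y)


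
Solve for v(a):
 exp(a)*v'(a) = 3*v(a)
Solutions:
 v(a) = C1*exp(-3*exp(-a))


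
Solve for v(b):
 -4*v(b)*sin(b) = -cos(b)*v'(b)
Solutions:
 v(b) = C1/cos(b)^4


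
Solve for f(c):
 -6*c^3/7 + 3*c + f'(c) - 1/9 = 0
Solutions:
 f(c) = C1 + 3*c^4/14 - 3*c^2/2 + c/9


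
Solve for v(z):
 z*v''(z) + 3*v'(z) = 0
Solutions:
 v(z) = C1 + C2/z^2


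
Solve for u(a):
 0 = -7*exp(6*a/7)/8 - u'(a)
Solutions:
 u(a) = C1 - 49*exp(6*a/7)/48


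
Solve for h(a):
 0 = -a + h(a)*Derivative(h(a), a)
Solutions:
 h(a) = -sqrt(C1 + a^2)
 h(a) = sqrt(C1 + a^2)


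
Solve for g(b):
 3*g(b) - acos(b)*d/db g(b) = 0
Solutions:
 g(b) = C1*exp(3*Integral(1/acos(b), b))


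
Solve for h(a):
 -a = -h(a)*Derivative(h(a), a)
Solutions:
 h(a) = -sqrt(C1 + a^2)
 h(a) = sqrt(C1 + a^2)


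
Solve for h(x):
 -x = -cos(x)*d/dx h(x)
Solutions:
 h(x) = C1 + Integral(x/cos(x), x)


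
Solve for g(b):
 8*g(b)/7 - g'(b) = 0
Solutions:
 g(b) = C1*exp(8*b/7)


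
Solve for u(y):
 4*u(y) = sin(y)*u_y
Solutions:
 u(y) = C1*(cos(y)^2 - 2*cos(y) + 1)/(cos(y)^2 + 2*cos(y) + 1)


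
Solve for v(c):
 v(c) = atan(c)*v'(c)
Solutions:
 v(c) = C1*exp(Integral(1/atan(c), c))


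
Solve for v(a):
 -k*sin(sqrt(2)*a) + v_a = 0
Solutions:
 v(a) = C1 - sqrt(2)*k*cos(sqrt(2)*a)/2


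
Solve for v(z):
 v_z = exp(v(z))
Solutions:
 v(z) = log(-1/(C1 + z))


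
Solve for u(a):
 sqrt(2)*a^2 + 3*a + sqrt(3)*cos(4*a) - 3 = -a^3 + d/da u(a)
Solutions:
 u(a) = C1 + a^4/4 + sqrt(2)*a^3/3 + 3*a^2/2 - 3*a + sqrt(3)*sin(4*a)/4


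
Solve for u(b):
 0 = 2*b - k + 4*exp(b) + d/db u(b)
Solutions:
 u(b) = C1 - b^2 + b*k - 4*exp(b)


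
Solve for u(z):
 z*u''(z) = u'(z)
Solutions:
 u(z) = C1 + C2*z^2


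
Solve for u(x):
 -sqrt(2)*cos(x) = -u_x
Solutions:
 u(x) = C1 + sqrt(2)*sin(x)


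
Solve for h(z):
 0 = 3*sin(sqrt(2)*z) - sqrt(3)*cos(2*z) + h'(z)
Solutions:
 h(z) = C1 + sqrt(3)*sin(2*z)/2 + 3*sqrt(2)*cos(sqrt(2)*z)/2


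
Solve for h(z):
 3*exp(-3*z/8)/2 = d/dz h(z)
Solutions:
 h(z) = C1 - 4*exp(-3*z/8)


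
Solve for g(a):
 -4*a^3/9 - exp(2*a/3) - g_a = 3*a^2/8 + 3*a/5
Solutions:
 g(a) = C1 - a^4/9 - a^3/8 - 3*a^2/10 - 3*exp(2*a/3)/2


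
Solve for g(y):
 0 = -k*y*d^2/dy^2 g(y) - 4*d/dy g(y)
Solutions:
 g(y) = C1 + y^(((re(k) - 4)*re(k) + im(k)^2)/(re(k)^2 + im(k)^2))*(C2*sin(4*log(y)*Abs(im(k))/(re(k)^2 + im(k)^2)) + C3*cos(4*log(y)*im(k)/(re(k)^2 + im(k)^2)))


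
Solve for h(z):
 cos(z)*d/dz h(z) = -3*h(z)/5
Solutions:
 h(z) = C1*(sin(z) - 1)^(3/10)/(sin(z) + 1)^(3/10)


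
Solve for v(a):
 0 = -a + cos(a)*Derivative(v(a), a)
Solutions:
 v(a) = C1 + Integral(a/cos(a), a)


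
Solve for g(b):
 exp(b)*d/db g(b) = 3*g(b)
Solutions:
 g(b) = C1*exp(-3*exp(-b))


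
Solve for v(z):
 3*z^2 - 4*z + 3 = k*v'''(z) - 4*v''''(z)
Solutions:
 v(z) = C1 + C2*z + C3*z^2 + C4*exp(k*z/4) + z^5/(20*k) + z^4*(-1/6 + 1/k)/k + z^3*(1/2 - 8/(3*k) + 16/k^2)/k


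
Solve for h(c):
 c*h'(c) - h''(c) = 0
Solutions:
 h(c) = C1 + C2*erfi(sqrt(2)*c/2)


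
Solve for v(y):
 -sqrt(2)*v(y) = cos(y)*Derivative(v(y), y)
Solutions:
 v(y) = C1*(sin(y) - 1)^(sqrt(2)/2)/(sin(y) + 1)^(sqrt(2)/2)


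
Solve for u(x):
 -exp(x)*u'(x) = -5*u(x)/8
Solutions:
 u(x) = C1*exp(-5*exp(-x)/8)


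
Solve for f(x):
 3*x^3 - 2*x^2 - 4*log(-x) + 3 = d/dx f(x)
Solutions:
 f(x) = C1 + 3*x^4/4 - 2*x^3/3 - 4*x*log(-x) + 7*x


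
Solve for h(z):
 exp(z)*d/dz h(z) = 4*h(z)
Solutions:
 h(z) = C1*exp(-4*exp(-z))


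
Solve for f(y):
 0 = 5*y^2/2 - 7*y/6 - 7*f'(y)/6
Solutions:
 f(y) = C1 + 5*y^3/7 - y^2/2


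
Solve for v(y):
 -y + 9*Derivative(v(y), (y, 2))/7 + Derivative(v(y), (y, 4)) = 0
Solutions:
 v(y) = C1 + C2*y + C3*sin(3*sqrt(7)*y/7) + C4*cos(3*sqrt(7)*y/7) + 7*y^3/54


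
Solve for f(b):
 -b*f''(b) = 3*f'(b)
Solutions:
 f(b) = C1 + C2/b^2


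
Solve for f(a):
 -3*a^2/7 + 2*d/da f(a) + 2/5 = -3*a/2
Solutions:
 f(a) = C1 + a^3/14 - 3*a^2/8 - a/5


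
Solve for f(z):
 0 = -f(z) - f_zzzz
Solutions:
 f(z) = (C1*sin(sqrt(2)*z/2) + C2*cos(sqrt(2)*z/2))*exp(-sqrt(2)*z/2) + (C3*sin(sqrt(2)*z/2) + C4*cos(sqrt(2)*z/2))*exp(sqrt(2)*z/2)


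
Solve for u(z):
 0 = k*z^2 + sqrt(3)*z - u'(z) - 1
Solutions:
 u(z) = C1 + k*z^3/3 + sqrt(3)*z^2/2 - z


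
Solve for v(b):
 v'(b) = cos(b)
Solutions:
 v(b) = C1 + sin(b)


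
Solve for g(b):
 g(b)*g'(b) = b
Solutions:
 g(b) = -sqrt(C1 + b^2)
 g(b) = sqrt(C1 + b^2)


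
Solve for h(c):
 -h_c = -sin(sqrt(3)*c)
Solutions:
 h(c) = C1 - sqrt(3)*cos(sqrt(3)*c)/3


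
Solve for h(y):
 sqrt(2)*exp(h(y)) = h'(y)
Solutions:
 h(y) = log(-1/(C1 + sqrt(2)*y))


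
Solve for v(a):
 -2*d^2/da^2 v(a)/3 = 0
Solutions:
 v(a) = C1 + C2*a


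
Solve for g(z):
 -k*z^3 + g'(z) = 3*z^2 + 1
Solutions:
 g(z) = C1 + k*z^4/4 + z^3 + z


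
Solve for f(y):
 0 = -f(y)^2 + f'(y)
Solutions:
 f(y) = -1/(C1 + y)


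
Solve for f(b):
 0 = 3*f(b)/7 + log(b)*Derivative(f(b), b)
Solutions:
 f(b) = C1*exp(-3*li(b)/7)


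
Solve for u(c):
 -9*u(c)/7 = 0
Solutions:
 u(c) = 0


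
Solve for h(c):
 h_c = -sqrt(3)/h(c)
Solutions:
 h(c) = -sqrt(C1 - 2*sqrt(3)*c)
 h(c) = sqrt(C1 - 2*sqrt(3)*c)


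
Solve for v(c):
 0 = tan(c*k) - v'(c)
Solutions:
 v(c) = C1 + Piecewise((-log(cos(c*k))/k, Ne(k, 0)), (0, True))


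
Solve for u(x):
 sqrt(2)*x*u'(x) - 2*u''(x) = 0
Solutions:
 u(x) = C1 + C2*erfi(2^(1/4)*x/2)


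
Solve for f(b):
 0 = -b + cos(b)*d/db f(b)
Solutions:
 f(b) = C1 + Integral(b/cos(b), b)


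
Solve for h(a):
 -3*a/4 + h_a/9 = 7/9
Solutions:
 h(a) = C1 + 27*a^2/8 + 7*a


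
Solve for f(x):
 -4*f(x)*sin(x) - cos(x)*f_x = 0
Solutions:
 f(x) = C1*cos(x)^4


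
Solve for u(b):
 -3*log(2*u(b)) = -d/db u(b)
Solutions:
 -Integral(1/(log(_y) + log(2)), (_y, u(b)))/3 = C1 - b


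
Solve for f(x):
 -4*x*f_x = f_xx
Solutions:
 f(x) = C1 + C2*erf(sqrt(2)*x)


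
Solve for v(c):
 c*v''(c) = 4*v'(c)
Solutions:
 v(c) = C1 + C2*c^5


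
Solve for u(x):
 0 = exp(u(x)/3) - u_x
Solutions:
 u(x) = 3*log(-1/(C1 + x)) + 3*log(3)


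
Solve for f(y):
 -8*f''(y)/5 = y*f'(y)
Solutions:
 f(y) = C1 + C2*erf(sqrt(5)*y/4)


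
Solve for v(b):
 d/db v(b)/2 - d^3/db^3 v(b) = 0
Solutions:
 v(b) = C1 + C2*exp(-sqrt(2)*b/2) + C3*exp(sqrt(2)*b/2)


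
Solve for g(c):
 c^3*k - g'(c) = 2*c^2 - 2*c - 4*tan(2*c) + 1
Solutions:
 g(c) = C1 + c^4*k/4 - 2*c^3/3 + c^2 - c - 2*log(cos(2*c))


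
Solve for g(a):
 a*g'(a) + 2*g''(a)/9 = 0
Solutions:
 g(a) = C1 + C2*erf(3*a/2)


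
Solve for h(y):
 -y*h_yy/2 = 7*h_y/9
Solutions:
 h(y) = C1 + C2/y^(5/9)


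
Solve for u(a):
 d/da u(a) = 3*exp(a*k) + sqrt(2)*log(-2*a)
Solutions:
 u(a) = C1 + sqrt(2)*a*log(-a) + sqrt(2)*a*(-1 + log(2)) + Piecewise((3*exp(a*k)/k, Ne(k, 0)), (3*a, True))


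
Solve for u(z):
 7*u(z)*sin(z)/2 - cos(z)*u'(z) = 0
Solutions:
 u(z) = C1/cos(z)^(7/2)


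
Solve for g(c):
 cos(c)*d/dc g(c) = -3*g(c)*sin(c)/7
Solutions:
 g(c) = C1*cos(c)^(3/7)


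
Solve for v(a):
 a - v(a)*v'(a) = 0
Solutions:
 v(a) = -sqrt(C1 + a^2)
 v(a) = sqrt(C1 + a^2)


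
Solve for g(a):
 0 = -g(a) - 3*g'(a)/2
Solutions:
 g(a) = C1*exp(-2*a/3)


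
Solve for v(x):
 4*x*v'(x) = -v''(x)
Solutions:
 v(x) = C1 + C2*erf(sqrt(2)*x)


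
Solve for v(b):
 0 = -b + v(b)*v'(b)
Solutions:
 v(b) = -sqrt(C1 + b^2)
 v(b) = sqrt(C1 + b^2)


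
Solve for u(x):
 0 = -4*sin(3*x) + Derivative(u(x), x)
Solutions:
 u(x) = C1 - 4*cos(3*x)/3


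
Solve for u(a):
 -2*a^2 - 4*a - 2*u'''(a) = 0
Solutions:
 u(a) = C1 + C2*a + C3*a^2 - a^5/60 - a^4/12


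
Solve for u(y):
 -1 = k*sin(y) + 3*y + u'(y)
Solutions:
 u(y) = C1 + k*cos(y) - 3*y^2/2 - y


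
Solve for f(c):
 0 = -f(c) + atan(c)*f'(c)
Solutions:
 f(c) = C1*exp(Integral(1/atan(c), c))


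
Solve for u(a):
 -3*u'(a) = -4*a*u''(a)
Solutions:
 u(a) = C1 + C2*a^(7/4)


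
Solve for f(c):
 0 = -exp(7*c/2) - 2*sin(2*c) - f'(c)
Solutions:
 f(c) = C1 - 2*exp(7*c/2)/7 + cos(2*c)


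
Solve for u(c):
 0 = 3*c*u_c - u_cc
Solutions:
 u(c) = C1 + C2*erfi(sqrt(6)*c/2)


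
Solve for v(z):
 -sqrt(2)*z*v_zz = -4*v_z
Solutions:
 v(z) = C1 + C2*z^(1 + 2*sqrt(2))


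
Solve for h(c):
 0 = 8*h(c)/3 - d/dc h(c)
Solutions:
 h(c) = C1*exp(8*c/3)


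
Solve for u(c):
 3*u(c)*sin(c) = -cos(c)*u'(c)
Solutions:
 u(c) = C1*cos(c)^3


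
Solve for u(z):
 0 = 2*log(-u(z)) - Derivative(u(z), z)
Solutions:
 -li(-u(z)) = C1 + 2*z


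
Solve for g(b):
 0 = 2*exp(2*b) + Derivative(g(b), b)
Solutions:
 g(b) = C1 - exp(2*b)


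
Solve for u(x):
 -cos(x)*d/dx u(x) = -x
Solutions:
 u(x) = C1 + Integral(x/cos(x), x)


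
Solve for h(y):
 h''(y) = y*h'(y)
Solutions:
 h(y) = C1 + C2*erfi(sqrt(2)*y/2)


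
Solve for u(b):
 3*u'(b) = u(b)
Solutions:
 u(b) = C1*exp(b/3)


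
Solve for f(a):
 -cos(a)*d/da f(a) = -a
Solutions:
 f(a) = C1 + Integral(a/cos(a), a)


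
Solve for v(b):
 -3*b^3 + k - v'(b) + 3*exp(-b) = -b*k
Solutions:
 v(b) = C1 - 3*b^4/4 + b^2*k/2 + b*k - 3*exp(-b)


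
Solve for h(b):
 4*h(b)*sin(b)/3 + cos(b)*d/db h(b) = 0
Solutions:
 h(b) = C1*cos(b)^(4/3)


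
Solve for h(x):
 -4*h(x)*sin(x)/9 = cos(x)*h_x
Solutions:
 h(x) = C1*cos(x)^(4/9)


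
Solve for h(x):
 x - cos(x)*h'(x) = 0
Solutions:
 h(x) = C1 + Integral(x/cos(x), x)


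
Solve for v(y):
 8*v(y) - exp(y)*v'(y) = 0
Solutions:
 v(y) = C1*exp(-8*exp(-y))


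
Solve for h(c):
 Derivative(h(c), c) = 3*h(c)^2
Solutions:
 h(c) = -1/(C1 + 3*c)


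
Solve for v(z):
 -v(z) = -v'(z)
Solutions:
 v(z) = C1*exp(z)


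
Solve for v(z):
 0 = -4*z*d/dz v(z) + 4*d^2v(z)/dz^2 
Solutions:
 v(z) = C1 + C2*erfi(sqrt(2)*z/2)


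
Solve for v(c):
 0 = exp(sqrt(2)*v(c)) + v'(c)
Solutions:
 v(c) = sqrt(2)*(2*log(1/(C1 + c)) - log(2))/4


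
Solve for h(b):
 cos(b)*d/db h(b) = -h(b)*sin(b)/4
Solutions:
 h(b) = C1*cos(b)^(1/4)


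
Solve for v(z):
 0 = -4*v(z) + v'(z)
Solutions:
 v(z) = C1*exp(4*z)


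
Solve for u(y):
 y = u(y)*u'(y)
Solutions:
 u(y) = -sqrt(C1 + y^2)
 u(y) = sqrt(C1 + y^2)


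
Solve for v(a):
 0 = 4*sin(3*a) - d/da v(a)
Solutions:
 v(a) = C1 - 4*cos(3*a)/3


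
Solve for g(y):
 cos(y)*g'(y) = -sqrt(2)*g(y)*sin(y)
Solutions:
 g(y) = C1*cos(y)^(sqrt(2))


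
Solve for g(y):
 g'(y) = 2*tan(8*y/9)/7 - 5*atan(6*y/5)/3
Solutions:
 g(y) = C1 - 5*y*atan(6*y/5)/3 + 25*log(36*y^2 + 25)/36 - 9*log(cos(8*y/9))/28


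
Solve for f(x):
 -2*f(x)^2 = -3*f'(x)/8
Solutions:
 f(x) = -3/(C1 + 16*x)


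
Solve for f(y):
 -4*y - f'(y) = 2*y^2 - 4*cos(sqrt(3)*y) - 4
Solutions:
 f(y) = C1 - 2*y^3/3 - 2*y^2 + 4*y + 4*sqrt(3)*sin(sqrt(3)*y)/3


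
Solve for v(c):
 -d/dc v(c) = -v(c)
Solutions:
 v(c) = C1*exp(c)


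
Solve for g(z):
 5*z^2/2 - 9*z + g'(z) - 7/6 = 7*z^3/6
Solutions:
 g(z) = C1 + 7*z^4/24 - 5*z^3/6 + 9*z^2/2 + 7*z/6


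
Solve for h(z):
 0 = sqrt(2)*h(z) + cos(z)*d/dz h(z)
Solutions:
 h(z) = C1*(sin(z) - 1)^(sqrt(2)/2)/(sin(z) + 1)^(sqrt(2)/2)


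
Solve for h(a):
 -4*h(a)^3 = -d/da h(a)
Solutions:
 h(a) = -sqrt(2)*sqrt(-1/(C1 + 4*a))/2
 h(a) = sqrt(2)*sqrt(-1/(C1 + 4*a))/2


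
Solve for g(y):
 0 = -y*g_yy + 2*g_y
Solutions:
 g(y) = C1 + C2*y^3


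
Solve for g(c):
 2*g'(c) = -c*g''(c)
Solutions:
 g(c) = C1 + C2/c


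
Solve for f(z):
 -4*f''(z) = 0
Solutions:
 f(z) = C1 + C2*z


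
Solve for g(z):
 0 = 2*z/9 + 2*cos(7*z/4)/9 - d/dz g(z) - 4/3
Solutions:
 g(z) = C1 + z^2/9 - 4*z/3 + 8*sin(7*z/4)/63


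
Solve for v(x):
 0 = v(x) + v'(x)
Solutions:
 v(x) = C1*exp(-x)


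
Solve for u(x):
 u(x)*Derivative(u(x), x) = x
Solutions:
 u(x) = -sqrt(C1 + x^2)
 u(x) = sqrt(C1 + x^2)


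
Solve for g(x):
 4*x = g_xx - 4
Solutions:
 g(x) = C1 + C2*x + 2*x^3/3 + 2*x^2


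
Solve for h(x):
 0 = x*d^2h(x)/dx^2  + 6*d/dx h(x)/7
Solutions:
 h(x) = C1 + C2*x^(1/7)


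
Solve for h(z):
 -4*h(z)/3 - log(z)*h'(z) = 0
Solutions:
 h(z) = C1*exp(-4*li(z)/3)


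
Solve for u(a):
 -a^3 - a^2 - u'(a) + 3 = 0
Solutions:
 u(a) = C1 - a^4/4 - a^3/3 + 3*a


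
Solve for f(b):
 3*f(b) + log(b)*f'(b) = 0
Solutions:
 f(b) = C1*exp(-3*li(b))


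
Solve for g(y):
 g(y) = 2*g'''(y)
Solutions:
 g(y) = C3*exp(2^(2/3)*y/2) + (C1*sin(2^(2/3)*sqrt(3)*y/4) + C2*cos(2^(2/3)*sqrt(3)*y/4))*exp(-2^(2/3)*y/4)


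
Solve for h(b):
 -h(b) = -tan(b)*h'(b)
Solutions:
 h(b) = C1*sin(b)


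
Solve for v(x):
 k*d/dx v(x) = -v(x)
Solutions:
 v(x) = C1*exp(-x/k)


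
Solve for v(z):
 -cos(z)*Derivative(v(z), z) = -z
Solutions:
 v(z) = C1 + Integral(z/cos(z), z)


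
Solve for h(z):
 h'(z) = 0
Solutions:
 h(z) = C1


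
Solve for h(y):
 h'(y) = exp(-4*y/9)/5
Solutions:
 h(y) = C1 - 9*exp(-4*y/9)/20


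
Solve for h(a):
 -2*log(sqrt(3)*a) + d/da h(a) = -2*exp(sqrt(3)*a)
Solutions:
 h(a) = C1 + 2*a*log(a) + a*(-2 + log(3)) - 2*sqrt(3)*exp(sqrt(3)*a)/3


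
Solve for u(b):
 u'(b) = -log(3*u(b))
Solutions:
 Integral(1/(log(_y) + log(3)), (_y, u(b))) = C1 - b


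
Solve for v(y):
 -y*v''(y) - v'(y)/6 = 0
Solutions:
 v(y) = C1 + C2*y^(5/6)


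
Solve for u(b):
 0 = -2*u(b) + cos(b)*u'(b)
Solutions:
 u(b) = C1*(sin(b) + 1)/(sin(b) - 1)


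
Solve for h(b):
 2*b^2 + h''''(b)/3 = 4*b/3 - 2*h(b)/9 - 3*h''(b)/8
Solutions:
 h(b) = -9*b^2 + 6*b + (C1*sin(2^(1/4)*3^(3/4)*b*cos(atan(sqrt(807)/27)/2)/3) + C2*cos(2^(1/4)*3^(3/4)*b*cos(atan(sqrt(807)/27)/2)/3))*exp(-2^(1/4)*3^(3/4)*b*sin(atan(sqrt(807)/27)/2)/3) + (C3*sin(2^(1/4)*3^(3/4)*b*cos(atan(sqrt(807)/27)/2)/3) + C4*cos(2^(1/4)*3^(3/4)*b*cos(atan(sqrt(807)/27)/2)/3))*exp(2^(1/4)*3^(3/4)*b*sin(atan(sqrt(807)/27)/2)/3) + 243/8


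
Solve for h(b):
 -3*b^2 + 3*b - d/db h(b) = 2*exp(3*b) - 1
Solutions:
 h(b) = C1 - b^3 + 3*b^2/2 + b - 2*exp(3*b)/3


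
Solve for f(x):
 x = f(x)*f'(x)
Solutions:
 f(x) = -sqrt(C1 + x^2)
 f(x) = sqrt(C1 + x^2)


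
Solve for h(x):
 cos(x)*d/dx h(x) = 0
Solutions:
 h(x) = C1


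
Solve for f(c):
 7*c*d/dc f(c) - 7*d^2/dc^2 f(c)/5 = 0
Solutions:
 f(c) = C1 + C2*erfi(sqrt(10)*c/2)


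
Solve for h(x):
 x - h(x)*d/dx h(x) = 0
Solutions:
 h(x) = -sqrt(C1 + x^2)
 h(x) = sqrt(C1 + x^2)


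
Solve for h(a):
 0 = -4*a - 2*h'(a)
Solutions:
 h(a) = C1 - a^2


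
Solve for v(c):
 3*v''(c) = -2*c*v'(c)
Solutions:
 v(c) = C1 + C2*erf(sqrt(3)*c/3)


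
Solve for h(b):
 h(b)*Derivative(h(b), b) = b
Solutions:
 h(b) = -sqrt(C1 + b^2)
 h(b) = sqrt(C1 + b^2)


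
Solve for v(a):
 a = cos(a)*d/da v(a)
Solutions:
 v(a) = C1 + Integral(a/cos(a), a)


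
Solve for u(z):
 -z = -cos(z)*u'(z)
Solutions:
 u(z) = C1 + Integral(z/cos(z), z)


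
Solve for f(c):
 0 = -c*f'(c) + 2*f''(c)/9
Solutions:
 f(c) = C1 + C2*erfi(3*c/2)


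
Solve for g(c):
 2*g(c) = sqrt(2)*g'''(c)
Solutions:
 g(c) = C3*exp(2^(1/6)*c) + (C1*sin(2^(1/6)*sqrt(3)*c/2) + C2*cos(2^(1/6)*sqrt(3)*c/2))*exp(-2^(1/6)*c/2)


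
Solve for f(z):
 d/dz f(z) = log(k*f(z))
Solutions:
 li(k*f(z))/k = C1 + z


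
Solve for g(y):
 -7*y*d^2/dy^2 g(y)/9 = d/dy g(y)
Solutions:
 g(y) = C1 + C2/y^(2/7)


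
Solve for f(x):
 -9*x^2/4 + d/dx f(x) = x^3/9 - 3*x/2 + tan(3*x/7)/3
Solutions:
 f(x) = C1 + x^4/36 + 3*x^3/4 - 3*x^2/4 - 7*log(cos(3*x/7))/9


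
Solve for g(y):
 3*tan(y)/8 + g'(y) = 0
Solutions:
 g(y) = C1 + 3*log(cos(y))/8


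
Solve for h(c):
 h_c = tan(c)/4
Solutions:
 h(c) = C1 - log(cos(c))/4


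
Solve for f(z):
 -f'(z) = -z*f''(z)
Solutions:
 f(z) = C1 + C2*z^2


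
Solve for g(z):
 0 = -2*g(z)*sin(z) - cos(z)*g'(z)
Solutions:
 g(z) = C1*cos(z)^2


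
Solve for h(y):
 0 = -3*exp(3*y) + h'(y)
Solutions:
 h(y) = C1 + exp(3*y)


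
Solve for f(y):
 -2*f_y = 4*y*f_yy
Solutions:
 f(y) = C1 + C2*sqrt(y)


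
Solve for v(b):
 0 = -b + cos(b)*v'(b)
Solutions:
 v(b) = C1 + Integral(b/cos(b), b)


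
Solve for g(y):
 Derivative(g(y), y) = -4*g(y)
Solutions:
 g(y) = C1*exp(-4*y)


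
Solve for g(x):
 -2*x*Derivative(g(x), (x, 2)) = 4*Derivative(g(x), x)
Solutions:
 g(x) = C1 + C2/x


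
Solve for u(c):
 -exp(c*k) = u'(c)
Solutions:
 u(c) = C1 - exp(c*k)/k


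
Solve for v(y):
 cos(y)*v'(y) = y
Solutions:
 v(y) = C1 + Integral(y/cos(y), y)


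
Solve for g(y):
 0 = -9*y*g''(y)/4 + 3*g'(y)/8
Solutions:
 g(y) = C1 + C2*y^(7/6)


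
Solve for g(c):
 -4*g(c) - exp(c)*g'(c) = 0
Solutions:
 g(c) = C1*exp(4*exp(-c))


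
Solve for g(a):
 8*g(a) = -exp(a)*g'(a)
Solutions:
 g(a) = C1*exp(8*exp(-a))


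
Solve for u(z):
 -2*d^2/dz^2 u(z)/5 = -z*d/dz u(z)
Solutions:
 u(z) = C1 + C2*erfi(sqrt(5)*z/2)


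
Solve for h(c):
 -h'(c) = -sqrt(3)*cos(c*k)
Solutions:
 h(c) = C1 + sqrt(3)*sin(c*k)/k


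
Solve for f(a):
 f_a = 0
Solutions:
 f(a) = C1


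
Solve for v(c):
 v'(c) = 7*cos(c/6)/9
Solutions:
 v(c) = C1 + 14*sin(c/6)/3


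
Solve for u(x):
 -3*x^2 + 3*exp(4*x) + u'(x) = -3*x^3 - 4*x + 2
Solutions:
 u(x) = C1 - 3*x^4/4 + x^3 - 2*x^2 + 2*x - 3*exp(4*x)/4


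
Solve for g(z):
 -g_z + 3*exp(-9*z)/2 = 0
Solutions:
 g(z) = C1 - exp(-9*z)/6


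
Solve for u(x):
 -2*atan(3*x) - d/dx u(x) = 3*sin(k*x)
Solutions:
 u(x) = C1 - 2*x*atan(3*x) - 3*Piecewise((-cos(k*x)/k, Ne(k, 0)), (0, True)) + log(9*x^2 + 1)/3


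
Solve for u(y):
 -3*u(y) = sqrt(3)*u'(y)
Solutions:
 u(y) = C1*exp(-sqrt(3)*y)


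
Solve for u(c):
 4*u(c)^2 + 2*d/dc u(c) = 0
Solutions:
 u(c) = 1/(C1 + 2*c)


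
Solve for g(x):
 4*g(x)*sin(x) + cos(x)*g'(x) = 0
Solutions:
 g(x) = C1*cos(x)^4


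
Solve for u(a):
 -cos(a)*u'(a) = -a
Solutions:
 u(a) = C1 + Integral(a/cos(a), a)


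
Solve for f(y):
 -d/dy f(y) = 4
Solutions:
 f(y) = C1 - 4*y


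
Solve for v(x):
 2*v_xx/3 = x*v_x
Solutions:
 v(x) = C1 + C2*erfi(sqrt(3)*x/2)


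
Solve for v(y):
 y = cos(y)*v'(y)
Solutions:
 v(y) = C1 + Integral(y/cos(y), y)


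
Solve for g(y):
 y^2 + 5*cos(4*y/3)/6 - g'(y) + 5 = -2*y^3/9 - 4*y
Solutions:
 g(y) = C1 + y^4/18 + y^3/3 + 2*y^2 + 5*y + 5*sin(4*y/3)/8


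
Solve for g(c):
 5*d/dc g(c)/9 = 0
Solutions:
 g(c) = C1


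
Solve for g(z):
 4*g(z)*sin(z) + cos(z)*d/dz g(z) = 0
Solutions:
 g(z) = C1*cos(z)^4


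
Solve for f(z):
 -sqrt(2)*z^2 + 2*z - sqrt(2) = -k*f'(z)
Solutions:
 f(z) = C1 + sqrt(2)*z^3/(3*k) - z^2/k + sqrt(2)*z/k


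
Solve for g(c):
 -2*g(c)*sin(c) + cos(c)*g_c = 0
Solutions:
 g(c) = C1/cos(c)^2


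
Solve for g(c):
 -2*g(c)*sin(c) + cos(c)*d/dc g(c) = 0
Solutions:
 g(c) = C1/cos(c)^2


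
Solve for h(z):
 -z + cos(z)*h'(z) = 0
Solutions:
 h(z) = C1 + Integral(z/cos(z), z)


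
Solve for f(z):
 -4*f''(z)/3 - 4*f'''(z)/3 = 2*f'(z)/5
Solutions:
 f(z) = C1 + (C2*sin(sqrt(5)*z/10) + C3*cos(sqrt(5)*z/10))*exp(-z/2)


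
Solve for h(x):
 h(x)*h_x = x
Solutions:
 h(x) = -sqrt(C1 + x^2)
 h(x) = sqrt(C1 + x^2)


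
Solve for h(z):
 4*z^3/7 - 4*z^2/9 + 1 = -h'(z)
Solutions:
 h(z) = C1 - z^4/7 + 4*z^3/27 - z


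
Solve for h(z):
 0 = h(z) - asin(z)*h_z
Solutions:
 h(z) = C1*exp(Integral(1/asin(z), z))


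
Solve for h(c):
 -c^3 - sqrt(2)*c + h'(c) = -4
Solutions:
 h(c) = C1 + c^4/4 + sqrt(2)*c^2/2 - 4*c


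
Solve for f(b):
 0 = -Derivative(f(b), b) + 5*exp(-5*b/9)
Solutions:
 f(b) = C1 - 9*exp(-5*b/9)


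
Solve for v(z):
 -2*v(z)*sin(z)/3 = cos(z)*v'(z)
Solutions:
 v(z) = C1*cos(z)^(2/3)


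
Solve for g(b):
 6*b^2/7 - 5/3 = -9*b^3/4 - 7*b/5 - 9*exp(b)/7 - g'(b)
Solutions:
 g(b) = C1 - 9*b^4/16 - 2*b^3/7 - 7*b^2/10 + 5*b/3 - 9*exp(b)/7


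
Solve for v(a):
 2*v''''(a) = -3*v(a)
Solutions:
 v(a) = (C1*sin(6^(1/4)*a/2) + C2*cos(6^(1/4)*a/2))*exp(-6^(1/4)*a/2) + (C3*sin(6^(1/4)*a/2) + C4*cos(6^(1/4)*a/2))*exp(6^(1/4)*a/2)


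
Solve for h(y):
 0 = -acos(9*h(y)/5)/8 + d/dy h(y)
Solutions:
 Integral(1/acos(9*_y/5), (_y, h(y))) = C1 + y/8


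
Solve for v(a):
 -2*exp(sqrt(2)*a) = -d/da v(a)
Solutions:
 v(a) = C1 + sqrt(2)*exp(sqrt(2)*a)


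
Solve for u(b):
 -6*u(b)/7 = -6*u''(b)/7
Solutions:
 u(b) = C1*exp(-b) + C2*exp(b)


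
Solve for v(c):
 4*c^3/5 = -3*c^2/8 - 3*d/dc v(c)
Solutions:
 v(c) = C1 - c^4/15 - c^3/24


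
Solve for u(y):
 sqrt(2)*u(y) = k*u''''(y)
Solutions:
 u(y) = C1*exp(-2^(1/8)*y*(1/k)^(1/4)) + C2*exp(2^(1/8)*y*(1/k)^(1/4)) + C3*exp(-2^(1/8)*I*y*(1/k)^(1/4)) + C4*exp(2^(1/8)*I*y*(1/k)^(1/4))


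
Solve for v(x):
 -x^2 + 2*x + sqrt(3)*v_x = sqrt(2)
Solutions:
 v(x) = C1 + sqrt(3)*x^3/9 - sqrt(3)*x^2/3 + sqrt(6)*x/3


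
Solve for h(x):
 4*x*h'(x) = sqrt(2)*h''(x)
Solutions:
 h(x) = C1 + C2*erfi(2^(1/4)*x)


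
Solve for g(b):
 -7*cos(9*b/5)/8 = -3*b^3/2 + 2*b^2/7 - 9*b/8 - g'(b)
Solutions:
 g(b) = C1 - 3*b^4/8 + 2*b^3/21 - 9*b^2/16 + 35*sin(9*b/5)/72


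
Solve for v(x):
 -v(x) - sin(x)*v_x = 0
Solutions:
 v(x) = C1*sqrt(cos(x) + 1)/sqrt(cos(x) - 1)


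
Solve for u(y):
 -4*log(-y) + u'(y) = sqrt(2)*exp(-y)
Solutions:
 u(y) = C1 + 4*y*log(-y) - 4*y - sqrt(2)*exp(-y)


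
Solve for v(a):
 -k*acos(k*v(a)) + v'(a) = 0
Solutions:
 Integral(1/acos(_y*k), (_y, v(a))) = C1 + a*k


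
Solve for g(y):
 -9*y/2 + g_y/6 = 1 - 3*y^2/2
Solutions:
 g(y) = C1 - 3*y^3 + 27*y^2/2 + 6*y


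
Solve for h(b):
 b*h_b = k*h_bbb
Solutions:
 h(b) = C1 + Integral(C2*airyai(b*(1/k)^(1/3)) + C3*airybi(b*(1/k)^(1/3)), b)


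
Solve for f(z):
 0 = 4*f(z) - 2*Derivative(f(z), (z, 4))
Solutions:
 f(z) = C1*exp(-2^(1/4)*z) + C2*exp(2^(1/4)*z) + C3*sin(2^(1/4)*z) + C4*cos(2^(1/4)*z)


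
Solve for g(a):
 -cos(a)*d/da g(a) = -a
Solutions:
 g(a) = C1 + Integral(a/cos(a), a)


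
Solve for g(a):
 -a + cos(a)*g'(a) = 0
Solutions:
 g(a) = C1 + Integral(a/cos(a), a)


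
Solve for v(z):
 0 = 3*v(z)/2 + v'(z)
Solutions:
 v(z) = C1*exp(-3*z/2)


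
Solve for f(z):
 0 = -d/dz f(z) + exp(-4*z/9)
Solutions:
 f(z) = C1 - 9*exp(-4*z/9)/4


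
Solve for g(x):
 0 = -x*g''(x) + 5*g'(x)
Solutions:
 g(x) = C1 + C2*x^6


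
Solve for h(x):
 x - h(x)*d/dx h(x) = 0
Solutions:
 h(x) = -sqrt(C1 + x^2)
 h(x) = sqrt(C1 + x^2)


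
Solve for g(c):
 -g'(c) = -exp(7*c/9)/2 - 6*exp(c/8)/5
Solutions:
 g(c) = C1 + 9*exp(7*c/9)/14 + 48*exp(c/8)/5


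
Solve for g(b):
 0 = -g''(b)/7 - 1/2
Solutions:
 g(b) = C1 + C2*b - 7*b^2/4


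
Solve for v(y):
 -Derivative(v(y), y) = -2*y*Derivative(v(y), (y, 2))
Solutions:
 v(y) = C1 + C2*y^(3/2)


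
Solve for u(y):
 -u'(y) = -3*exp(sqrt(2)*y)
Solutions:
 u(y) = C1 + 3*sqrt(2)*exp(sqrt(2)*y)/2


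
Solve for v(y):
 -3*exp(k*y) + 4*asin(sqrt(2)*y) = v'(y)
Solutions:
 v(y) = C1 + 4*y*asin(sqrt(2)*y) + 2*sqrt(2)*sqrt(1 - 2*y^2) - 3*Piecewise((exp(k*y)/k, Ne(k, 0)), (y, True))


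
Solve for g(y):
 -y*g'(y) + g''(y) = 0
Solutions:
 g(y) = C1 + C2*erfi(sqrt(2)*y/2)


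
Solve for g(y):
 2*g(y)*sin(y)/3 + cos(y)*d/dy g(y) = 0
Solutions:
 g(y) = C1*cos(y)^(2/3)


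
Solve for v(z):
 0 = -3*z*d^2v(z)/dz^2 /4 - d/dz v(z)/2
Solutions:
 v(z) = C1 + C2*z^(1/3)


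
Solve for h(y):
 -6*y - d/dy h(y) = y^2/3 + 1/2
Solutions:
 h(y) = C1 - y^3/9 - 3*y^2 - y/2


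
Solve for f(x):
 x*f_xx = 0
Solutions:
 f(x) = C1 + C2*x


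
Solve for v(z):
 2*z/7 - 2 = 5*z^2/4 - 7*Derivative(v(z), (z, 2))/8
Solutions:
 v(z) = C1 + C2*z + 5*z^4/42 - 8*z^3/147 + 8*z^2/7


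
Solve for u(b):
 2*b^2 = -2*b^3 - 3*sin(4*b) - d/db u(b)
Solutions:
 u(b) = C1 - b^4/2 - 2*b^3/3 + 3*cos(4*b)/4


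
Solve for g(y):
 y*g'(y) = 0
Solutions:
 g(y) = C1


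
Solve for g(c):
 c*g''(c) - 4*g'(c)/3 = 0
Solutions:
 g(c) = C1 + C2*c^(7/3)


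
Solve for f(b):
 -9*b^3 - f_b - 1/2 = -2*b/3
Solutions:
 f(b) = C1 - 9*b^4/4 + b^2/3 - b/2


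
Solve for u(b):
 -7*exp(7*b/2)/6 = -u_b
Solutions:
 u(b) = C1 + exp(7*b/2)/3


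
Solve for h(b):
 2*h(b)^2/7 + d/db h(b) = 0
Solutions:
 h(b) = 7/(C1 + 2*b)


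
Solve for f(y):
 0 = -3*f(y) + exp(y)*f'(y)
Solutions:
 f(y) = C1*exp(-3*exp(-y))


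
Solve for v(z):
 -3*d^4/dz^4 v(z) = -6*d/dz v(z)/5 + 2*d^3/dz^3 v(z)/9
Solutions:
 v(z) = C1 + C2*exp(-z*(20*5^(1/3)/(729*sqrt(531361) + 531401)^(1/3) + 20 + 5^(2/3)*(729*sqrt(531361) + 531401)^(1/3))/810)*sin(sqrt(3)*5^(1/3)*z*(-5^(1/3)*(729*sqrt(531361) + 531401)^(1/3) + 20/(729*sqrt(531361) + 531401)^(1/3))/810) + C3*exp(-z*(20*5^(1/3)/(729*sqrt(531361) + 531401)^(1/3) + 20 + 5^(2/3)*(729*sqrt(531361) + 531401)^(1/3))/810)*cos(sqrt(3)*5^(1/3)*z*(-5^(1/3)*(729*sqrt(531361) + 531401)^(1/3) + 20/(729*sqrt(531361) + 531401)^(1/3))/810) + C4*exp(z*(-10 + 20*5^(1/3)/(729*sqrt(531361) + 531401)^(1/3) + 5^(2/3)*(729*sqrt(531361) + 531401)^(1/3))/405)


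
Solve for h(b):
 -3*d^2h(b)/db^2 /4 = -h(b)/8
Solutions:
 h(b) = C1*exp(-sqrt(6)*b/6) + C2*exp(sqrt(6)*b/6)


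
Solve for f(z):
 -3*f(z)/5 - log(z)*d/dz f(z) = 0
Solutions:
 f(z) = C1*exp(-3*li(z)/5)


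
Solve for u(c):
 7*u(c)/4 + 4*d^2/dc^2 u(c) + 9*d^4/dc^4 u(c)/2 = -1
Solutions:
 u(c) = (C1*sin(2^(3/4)*sqrt(3)*7^(1/4)*c*cos(atan(sqrt(62)/8)/2)/6) + C2*cos(2^(3/4)*sqrt(3)*7^(1/4)*c*cos(atan(sqrt(62)/8)/2)/6))*exp(-2^(3/4)*sqrt(3)*7^(1/4)*c*sin(atan(sqrt(62)/8)/2)/6) + (C3*sin(2^(3/4)*sqrt(3)*7^(1/4)*c*cos(atan(sqrt(62)/8)/2)/6) + C4*cos(2^(3/4)*sqrt(3)*7^(1/4)*c*cos(atan(sqrt(62)/8)/2)/6))*exp(2^(3/4)*sqrt(3)*7^(1/4)*c*sin(atan(sqrt(62)/8)/2)/6) - 4/7


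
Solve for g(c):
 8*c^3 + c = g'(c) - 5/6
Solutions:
 g(c) = C1 + 2*c^4 + c^2/2 + 5*c/6


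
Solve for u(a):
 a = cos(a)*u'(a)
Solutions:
 u(a) = C1 + Integral(a/cos(a), a)


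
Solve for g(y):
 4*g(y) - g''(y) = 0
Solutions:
 g(y) = C1*exp(-2*y) + C2*exp(2*y)


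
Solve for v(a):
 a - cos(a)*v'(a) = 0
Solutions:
 v(a) = C1 + Integral(a/cos(a), a)


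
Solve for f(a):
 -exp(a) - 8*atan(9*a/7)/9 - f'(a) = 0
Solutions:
 f(a) = C1 - 8*a*atan(9*a/7)/9 - exp(a) + 28*log(81*a^2 + 49)/81


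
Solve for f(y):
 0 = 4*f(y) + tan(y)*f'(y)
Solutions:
 f(y) = C1/sin(y)^4


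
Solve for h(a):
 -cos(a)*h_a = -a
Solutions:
 h(a) = C1 + Integral(a/cos(a), a)


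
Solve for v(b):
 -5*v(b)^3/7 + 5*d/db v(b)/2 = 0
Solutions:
 v(b) = -sqrt(14)*sqrt(-1/(C1 + 2*b))/2
 v(b) = sqrt(14)*sqrt(-1/(C1 + 2*b))/2


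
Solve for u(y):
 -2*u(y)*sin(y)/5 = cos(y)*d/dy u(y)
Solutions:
 u(y) = C1*cos(y)^(2/5)


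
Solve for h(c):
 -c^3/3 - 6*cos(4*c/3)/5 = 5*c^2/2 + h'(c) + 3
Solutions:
 h(c) = C1 - c^4/12 - 5*c^3/6 - 3*c - 9*sin(4*c/3)/10


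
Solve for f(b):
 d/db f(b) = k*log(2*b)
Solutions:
 f(b) = C1 + b*k*log(b) - b*k + b*k*log(2)


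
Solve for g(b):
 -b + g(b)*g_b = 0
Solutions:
 g(b) = -sqrt(C1 + b^2)
 g(b) = sqrt(C1 + b^2)


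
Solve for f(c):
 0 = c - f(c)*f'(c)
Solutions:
 f(c) = -sqrt(C1 + c^2)
 f(c) = sqrt(C1 + c^2)


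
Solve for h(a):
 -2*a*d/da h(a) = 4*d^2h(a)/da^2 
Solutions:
 h(a) = C1 + C2*erf(a/2)


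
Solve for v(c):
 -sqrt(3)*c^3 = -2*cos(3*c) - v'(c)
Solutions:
 v(c) = C1 + sqrt(3)*c^4/4 - 2*sin(3*c)/3


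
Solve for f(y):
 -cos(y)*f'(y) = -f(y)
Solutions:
 f(y) = C1*sqrt(sin(y) + 1)/sqrt(sin(y) - 1)


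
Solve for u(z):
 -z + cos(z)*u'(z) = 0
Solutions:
 u(z) = C1 + Integral(z/cos(z), z)


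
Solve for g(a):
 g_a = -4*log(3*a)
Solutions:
 g(a) = C1 - 4*a*log(a) - a*log(81) + 4*a


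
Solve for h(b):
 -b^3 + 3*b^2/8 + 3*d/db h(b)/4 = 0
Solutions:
 h(b) = C1 + b^4/3 - b^3/6


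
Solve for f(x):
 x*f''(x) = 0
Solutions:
 f(x) = C1 + C2*x


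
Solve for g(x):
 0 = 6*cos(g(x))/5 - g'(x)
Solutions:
 -6*x/5 - log(sin(g(x)) - 1)/2 + log(sin(g(x)) + 1)/2 = C1


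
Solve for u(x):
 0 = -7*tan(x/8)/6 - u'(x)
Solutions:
 u(x) = C1 + 28*log(cos(x/8))/3


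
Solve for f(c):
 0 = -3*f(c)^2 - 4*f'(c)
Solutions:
 f(c) = 4/(C1 + 3*c)


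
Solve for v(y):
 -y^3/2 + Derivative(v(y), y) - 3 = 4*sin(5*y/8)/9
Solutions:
 v(y) = C1 + y^4/8 + 3*y - 32*cos(5*y/8)/45


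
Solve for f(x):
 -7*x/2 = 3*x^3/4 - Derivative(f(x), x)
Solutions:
 f(x) = C1 + 3*x^4/16 + 7*x^2/4


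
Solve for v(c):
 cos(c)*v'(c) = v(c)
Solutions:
 v(c) = C1*sqrt(sin(c) + 1)/sqrt(sin(c) - 1)


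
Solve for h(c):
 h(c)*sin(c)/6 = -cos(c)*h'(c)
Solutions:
 h(c) = C1*cos(c)^(1/6)


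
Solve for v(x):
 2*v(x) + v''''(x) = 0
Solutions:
 v(x) = (C1*sin(2^(3/4)*x/2) + C2*cos(2^(3/4)*x/2))*exp(-2^(3/4)*x/2) + (C3*sin(2^(3/4)*x/2) + C4*cos(2^(3/4)*x/2))*exp(2^(3/4)*x/2)


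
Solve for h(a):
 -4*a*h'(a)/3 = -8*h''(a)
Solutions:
 h(a) = C1 + C2*erfi(sqrt(3)*a/6)


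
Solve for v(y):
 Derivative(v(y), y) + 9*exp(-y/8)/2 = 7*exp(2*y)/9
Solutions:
 v(y) = C1 + 7*exp(2*y)/18 + 36*exp(-y/8)


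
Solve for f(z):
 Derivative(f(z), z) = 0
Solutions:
 f(z) = C1


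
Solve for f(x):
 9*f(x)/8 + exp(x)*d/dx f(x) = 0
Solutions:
 f(x) = C1*exp(9*exp(-x)/8)


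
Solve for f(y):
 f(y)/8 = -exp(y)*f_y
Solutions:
 f(y) = C1*exp(exp(-y)/8)


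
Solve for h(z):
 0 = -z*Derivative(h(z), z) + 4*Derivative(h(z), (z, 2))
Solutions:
 h(z) = C1 + C2*erfi(sqrt(2)*z/4)


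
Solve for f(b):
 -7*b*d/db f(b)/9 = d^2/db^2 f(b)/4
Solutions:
 f(b) = C1 + C2*erf(sqrt(14)*b/3)


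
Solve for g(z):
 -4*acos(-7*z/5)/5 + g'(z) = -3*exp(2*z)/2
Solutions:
 g(z) = C1 + 4*z*acos(-7*z/5)/5 + 4*sqrt(25 - 49*z^2)/35 - 3*exp(2*z)/4


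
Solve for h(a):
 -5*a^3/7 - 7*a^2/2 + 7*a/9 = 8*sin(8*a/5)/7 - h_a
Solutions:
 h(a) = C1 + 5*a^4/28 + 7*a^3/6 - 7*a^2/18 - 5*cos(8*a/5)/7


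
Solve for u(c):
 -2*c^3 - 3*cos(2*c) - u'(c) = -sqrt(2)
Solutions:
 u(c) = C1 - c^4/2 + sqrt(2)*c - 3*sin(2*c)/2


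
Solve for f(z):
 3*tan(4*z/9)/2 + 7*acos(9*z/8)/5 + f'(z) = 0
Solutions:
 f(z) = C1 - 7*z*acos(9*z/8)/5 + 7*sqrt(64 - 81*z^2)/45 + 27*log(cos(4*z/9))/8


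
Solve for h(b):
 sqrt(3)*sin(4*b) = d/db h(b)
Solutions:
 h(b) = C1 - sqrt(3)*cos(4*b)/4


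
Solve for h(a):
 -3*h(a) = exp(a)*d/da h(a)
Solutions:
 h(a) = C1*exp(3*exp(-a))


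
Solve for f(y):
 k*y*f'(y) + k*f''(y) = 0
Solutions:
 f(y) = C1 + C2*erf(sqrt(2)*y/2)


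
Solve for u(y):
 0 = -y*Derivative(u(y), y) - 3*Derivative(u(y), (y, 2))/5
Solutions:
 u(y) = C1 + C2*erf(sqrt(30)*y/6)


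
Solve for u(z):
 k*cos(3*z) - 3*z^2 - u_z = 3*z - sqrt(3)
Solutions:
 u(z) = C1 + k*sin(3*z)/3 - z^3 - 3*z^2/2 + sqrt(3)*z


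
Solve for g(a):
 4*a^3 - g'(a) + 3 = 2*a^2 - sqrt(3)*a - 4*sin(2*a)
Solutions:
 g(a) = C1 + a^4 - 2*a^3/3 + sqrt(3)*a^2/2 + 3*a - 2*cos(2*a)


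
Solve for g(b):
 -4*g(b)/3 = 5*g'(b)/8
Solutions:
 g(b) = C1*exp(-32*b/15)


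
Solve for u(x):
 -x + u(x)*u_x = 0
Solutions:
 u(x) = -sqrt(C1 + x^2)
 u(x) = sqrt(C1 + x^2)


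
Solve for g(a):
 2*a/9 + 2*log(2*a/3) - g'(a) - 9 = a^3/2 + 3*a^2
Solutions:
 g(a) = C1 - a^4/8 - a^3 + a^2/9 + 2*a*log(a) - 11*a + a*log(4/9)


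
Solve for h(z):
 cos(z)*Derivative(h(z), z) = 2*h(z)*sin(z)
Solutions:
 h(z) = C1/cos(z)^2


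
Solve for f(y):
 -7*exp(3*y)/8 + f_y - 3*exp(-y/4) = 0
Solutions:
 f(y) = C1 + 7*exp(3*y)/24 - 12*exp(-y/4)


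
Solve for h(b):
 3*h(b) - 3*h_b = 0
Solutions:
 h(b) = C1*exp(b)


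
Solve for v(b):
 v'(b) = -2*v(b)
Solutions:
 v(b) = C1*exp(-2*b)


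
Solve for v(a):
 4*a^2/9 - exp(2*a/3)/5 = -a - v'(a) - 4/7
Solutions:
 v(a) = C1 - 4*a^3/27 - a^2/2 - 4*a/7 + 3*exp(2*a/3)/10


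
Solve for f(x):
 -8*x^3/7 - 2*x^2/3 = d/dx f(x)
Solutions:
 f(x) = C1 - 2*x^4/7 - 2*x^3/9


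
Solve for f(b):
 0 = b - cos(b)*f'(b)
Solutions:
 f(b) = C1 + Integral(b/cos(b), b)


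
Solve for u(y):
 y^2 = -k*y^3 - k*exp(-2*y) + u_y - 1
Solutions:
 u(y) = C1 + k*y^4/4 - k*exp(-2*y)/2 + y^3/3 + y


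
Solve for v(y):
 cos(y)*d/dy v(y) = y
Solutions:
 v(y) = C1 + Integral(y/cos(y), y)


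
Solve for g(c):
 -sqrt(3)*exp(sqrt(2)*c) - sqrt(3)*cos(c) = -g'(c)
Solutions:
 g(c) = C1 + sqrt(6)*exp(sqrt(2)*c)/2 + sqrt(3)*sin(c)


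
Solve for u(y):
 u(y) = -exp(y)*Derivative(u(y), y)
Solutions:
 u(y) = C1*exp(exp(-y))


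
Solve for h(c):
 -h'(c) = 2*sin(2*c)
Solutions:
 h(c) = C1 + cos(2*c)


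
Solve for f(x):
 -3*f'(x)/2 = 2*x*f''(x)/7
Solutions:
 f(x) = C1 + C2/x^(17/4)


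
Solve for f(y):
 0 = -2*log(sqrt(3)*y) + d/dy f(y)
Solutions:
 f(y) = C1 + 2*y*log(y) - 2*y + y*log(3)


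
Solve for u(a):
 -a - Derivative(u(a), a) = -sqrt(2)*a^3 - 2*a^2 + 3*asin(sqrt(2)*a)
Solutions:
 u(a) = C1 + sqrt(2)*a^4/4 + 2*a^3/3 - a^2/2 - 3*a*asin(sqrt(2)*a) - 3*sqrt(2)*sqrt(1 - 2*a^2)/2


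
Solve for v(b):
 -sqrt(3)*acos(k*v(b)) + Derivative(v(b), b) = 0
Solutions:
 Integral(1/acos(_y*k), (_y, v(b))) = C1 + sqrt(3)*b


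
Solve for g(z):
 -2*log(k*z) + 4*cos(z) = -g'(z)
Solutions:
 g(z) = C1 + 2*z*log(k*z) - 2*z - 4*sin(z)


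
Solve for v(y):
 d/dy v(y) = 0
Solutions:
 v(y) = C1


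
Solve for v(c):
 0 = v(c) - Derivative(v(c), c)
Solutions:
 v(c) = C1*exp(c)


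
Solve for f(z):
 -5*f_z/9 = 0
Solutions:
 f(z) = C1


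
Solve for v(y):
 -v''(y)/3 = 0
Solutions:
 v(y) = C1 + C2*y


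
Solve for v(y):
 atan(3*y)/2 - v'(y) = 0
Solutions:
 v(y) = C1 + y*atan(3*y)/2 - log(9*y^2 + 1)/12


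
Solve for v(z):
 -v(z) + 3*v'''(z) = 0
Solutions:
 v(z) = C3*exp(3^(2/3)*z/3) + (C1*sin(3^(1/6)*z/2) + C2*cos(3^(1/6)*z/2))*exp(-3^(2/3)*z/6)


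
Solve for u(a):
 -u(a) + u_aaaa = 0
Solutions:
 u(a) = C1*exp(-a) + C2*exp(a) + C3*sin(a) + C4*cos(a)


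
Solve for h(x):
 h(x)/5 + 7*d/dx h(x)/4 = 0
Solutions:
 h(x) = C1*exp(-4*x/35)


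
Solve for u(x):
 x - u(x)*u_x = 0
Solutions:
 u(x) = -sqrt(C1 + x^2)
 u(x) = sqrt(C1 + x^2)


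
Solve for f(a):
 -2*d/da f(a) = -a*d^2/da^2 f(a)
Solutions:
 f(a) = C1 + C2*a^3


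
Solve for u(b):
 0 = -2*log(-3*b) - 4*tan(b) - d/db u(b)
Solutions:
 u(b) = C1 - 2*b*log(-b) - 2*b*log(3) + 2*b + 4*log(cos(b))


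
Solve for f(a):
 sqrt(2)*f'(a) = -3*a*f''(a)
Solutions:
 f(a) = C1 + C2*a^(1 - sqrt(2)/3)


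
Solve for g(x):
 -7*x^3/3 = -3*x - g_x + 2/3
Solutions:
 g(x) = C1 + 7*x^4/12 - 3*x^2/2 + 2*x/3


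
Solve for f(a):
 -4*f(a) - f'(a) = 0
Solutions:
 f(a) = C1*exp(-4*a)


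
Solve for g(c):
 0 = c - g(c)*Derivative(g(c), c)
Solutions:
 g(c) = -sqrt(C1 + c^2)
 g(c) = sqrt(C1 + c^2)


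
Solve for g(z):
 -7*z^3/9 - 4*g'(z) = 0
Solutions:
 g(z) = C1 - 7*z^4/144


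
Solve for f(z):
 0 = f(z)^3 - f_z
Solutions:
 f(z) = -sqrt(2)*sqrt(-1/(C1 + z))/2
 f(z) = sqrt(2)*sqrt(-1/(C1 + z))/2


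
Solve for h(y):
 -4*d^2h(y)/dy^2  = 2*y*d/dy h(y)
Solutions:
 h(y) = C1 + C2*erf(y/2)


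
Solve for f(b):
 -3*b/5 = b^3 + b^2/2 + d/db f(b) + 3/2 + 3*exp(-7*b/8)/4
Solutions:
 f(b) = C1 - b^4/4 - b^3/6 - 3*b^2/10 - 3*b/2 + 6*exp(-7*b/8)/7


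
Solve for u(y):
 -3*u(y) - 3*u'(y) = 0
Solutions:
 u(y) = C1*exp(-y)


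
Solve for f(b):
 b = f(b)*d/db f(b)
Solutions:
 f(b) = -sqrt(C1 + b^2)
 f(b) = sqrt(C1 + b^2)


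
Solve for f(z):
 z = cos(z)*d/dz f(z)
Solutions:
 f(z) = C1 + Integral(z/cos(z), z)


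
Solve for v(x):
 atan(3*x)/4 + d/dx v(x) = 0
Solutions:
 v(x) = C1 - x*atan(3*x)/4 + log(9*x^2 + 1)/24


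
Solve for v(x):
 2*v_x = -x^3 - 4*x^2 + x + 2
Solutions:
 v(x) = C1 - x^4/8 - 2*x^3/3 + x^2/4 + x


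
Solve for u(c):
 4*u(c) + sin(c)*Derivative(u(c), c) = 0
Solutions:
 u(c) = C1*(cos(c)^2 + 2*cos(c) + 1)/(cos(c)^2 - 2*cos(c) + 1)


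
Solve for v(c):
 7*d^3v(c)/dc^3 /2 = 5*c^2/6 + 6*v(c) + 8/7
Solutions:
 v(c) = C3*exp(12^(1/3)*7^(2/3)*c/7) - 5*c^2/36 + (C1*sin(14^(2/3)*3^(5/6)*c/14) + C2*cos(14^(2/3)*3^(5/6)*c/14))*exp(-12^(1/3)*7^(2/3)*c/14) - 4/21


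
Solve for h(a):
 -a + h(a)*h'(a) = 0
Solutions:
 h(a) = -sqrt(C1 + a^2)
 h(a) = sqrt(C1 + a^2)


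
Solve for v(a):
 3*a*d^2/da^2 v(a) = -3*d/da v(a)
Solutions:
 v(a) = C1 + C2*log(a)


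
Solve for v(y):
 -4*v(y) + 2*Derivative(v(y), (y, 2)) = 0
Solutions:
 v(y) = C1*exp(-sqrt(2)*y) + C2*exp(sqrt(2)*y)


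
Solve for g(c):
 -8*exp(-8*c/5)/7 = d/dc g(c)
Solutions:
 g(c) = C1 + 5*exp(-8*c/5)/7


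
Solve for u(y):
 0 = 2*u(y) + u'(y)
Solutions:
 u(y) = C1*exp(-2*y)


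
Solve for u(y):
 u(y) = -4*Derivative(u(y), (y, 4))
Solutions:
 u(y) = (C1*sin(y/2) + C2*cos(y/2))*exp(-y/2) + (C3*sin(y/2) + C4*cos(y/2))*exp(y/2)


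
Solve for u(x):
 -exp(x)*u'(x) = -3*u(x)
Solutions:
 u(x) = C1*exp(-3*exp(-x))


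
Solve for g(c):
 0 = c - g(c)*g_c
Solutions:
 g(c) = -sqrt(C1 + c^2)
 g(c) = sqrt(C1 + c^2)


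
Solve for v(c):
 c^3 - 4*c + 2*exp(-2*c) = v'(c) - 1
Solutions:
 v(c) = C1 + c^4/4 - 2*c^2 + c - exp(-2*c)


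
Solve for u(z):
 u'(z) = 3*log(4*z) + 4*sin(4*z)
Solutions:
 u(z) = C1 + 3*z*log(z) - 3*z + 6*z*log(2) - cos(4*z)


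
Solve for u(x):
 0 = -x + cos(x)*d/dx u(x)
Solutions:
 u(x) = C1 + Integral(x/cos(x), x)


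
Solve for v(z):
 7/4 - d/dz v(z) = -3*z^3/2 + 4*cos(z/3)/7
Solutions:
 v(z) = C1 + 3*z^4/8 + 7*z/4 - 12*sin(z/3)/7


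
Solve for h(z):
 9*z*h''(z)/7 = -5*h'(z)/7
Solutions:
 h(z) = C1 + C2*z^(4/9)


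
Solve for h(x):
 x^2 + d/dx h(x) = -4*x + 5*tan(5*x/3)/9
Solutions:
 h(x) = C1 - x^3/3 - 2*x^2 - log(cos(5*x/3))/3


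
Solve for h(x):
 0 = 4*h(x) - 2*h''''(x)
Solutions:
 h(x) = C1*exp(-2^(1/4)*x) + C2*exp(2^(1/4)*x) + C3*sin(2^(1/4)*x) + C4*cos(2^(1/4)*x)
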